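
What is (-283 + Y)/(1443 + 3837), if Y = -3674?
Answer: -1319/1760 ≈ -0.74943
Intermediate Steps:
(-283 + Y)/(1443 + 3837) = (-283 - 3674)/(1443 + 3837) = -3957/5280 = -3957*1/5280 = -1319/1760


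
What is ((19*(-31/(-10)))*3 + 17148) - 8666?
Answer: 86587/10 ≈ 8658.7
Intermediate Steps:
((19*(-31/(-10)))*3 + 17148) - 8666 = ((19*(-31*(-⅒)))*3 + 17148) - 8666 = ((19*(31/10))*3 + 17148) - 8666 = ((589/10)*3 + 17148) - 8666 = (1767/10 + 17148) - 8666 = 173247/10 - 8666 = 86587/10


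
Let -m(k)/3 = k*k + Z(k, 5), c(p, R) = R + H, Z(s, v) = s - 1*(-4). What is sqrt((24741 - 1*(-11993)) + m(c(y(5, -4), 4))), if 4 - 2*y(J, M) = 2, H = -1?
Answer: sqrt(36686) ≈ 191.54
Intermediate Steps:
y(J, M) = 1 (y(J, M) = 2 - 1/2*2 = 2 - 1 = 1)
Z(s, v) = 4 + s (Z(s, v) = s + 4 = 4 + s)
c(p, R) = -1 + R (c(p, R) = R - 1 = -1 + R)
m(k) = -12 - 3*k - 3*k**2 (m(k) = -3*(k*k + (4 + k)) = -3*(k**2 + (4 + k)) = -3*(4 + k + k**2) = -12 - 3*k - 3*k**2)
sqrt((24741 - 1*(-11993)) + m(c(y(5, -4), 4))) = sqrt((24741 - 1*(-11993)) + (-12 - 3*(-1 + 4) - 3*(-1 + 4)**2)) = sqrt((24741 + 11993) + (-12 - 3*3 - 3*3**2)) = sqrt(36734 + (-12 - 9 - 3*9)) = sqrt(36734 + (-12 - 9 - 27)) = sqrt(36734 - 48) = sqrt(36686)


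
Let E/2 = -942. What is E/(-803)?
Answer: 1884/803 ≈ 2.3462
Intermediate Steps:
E = -1884 (E = 2*(-942) = -1884)
E/(-803) = -1884/(-803) = -1884*(-1/803) = 1884/803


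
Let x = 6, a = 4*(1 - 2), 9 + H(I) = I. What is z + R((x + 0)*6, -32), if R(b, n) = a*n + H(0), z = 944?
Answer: 1063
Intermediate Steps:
H(I) = -9 + I
a = -4 (a = 4*(-1) = -4)
R(b, n) = -9 - 4*n (R(b, n) = -4*n + (-9 + 0) = -4*n - 9 = -9 - 4*n)
z + R((x + 0)*6, -32) = 944 + (-9 - 4*(-32)) = 944 + (-9 + 128) = 944 + 119 = 1063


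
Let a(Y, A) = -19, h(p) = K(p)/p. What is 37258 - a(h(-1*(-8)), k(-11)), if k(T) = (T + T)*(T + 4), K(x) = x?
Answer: 37277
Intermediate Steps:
k(T) = 2*T*(4 + T) (k(T) = (2*T)*(4 + T) = 2*T*(4 + T))
h(p) = 1 (h(p) = p/p = 1)
37258 - a(h(-1*(-8)), k(-11)) = 37258 - 1*(-19) = 37258 + 19 = 37277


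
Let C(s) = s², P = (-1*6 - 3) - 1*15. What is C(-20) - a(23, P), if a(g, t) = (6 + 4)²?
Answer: 300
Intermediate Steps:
P = -24 (P = (-6 - 3) - 15 = -9 - 15 = -24)
a(g, t) = 100 (a(g, t) = 10² = 100)
C(-20) - a(23, P) = (-20)² - 1*100 = 400 - 100 = 300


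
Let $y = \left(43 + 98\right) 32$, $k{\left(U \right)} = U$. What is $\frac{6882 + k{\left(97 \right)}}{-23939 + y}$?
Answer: $- \frac{6979}{19427} \approx -0.35924$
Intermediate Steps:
$y = 4512$ ($y = 141 \cdot 32 = 4512$)
$\frac{6882 + k{\left(97 \right)}}{-23939 + y} = \frac{6882 + 97}{-23939 + 4512} = \frac{6979}{-19427} = 6979 \left(- \frac{1}{19427}\right) = - \frac{6979}{19427}$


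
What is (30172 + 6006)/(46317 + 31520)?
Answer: 36178/77837 ≈ 0.46479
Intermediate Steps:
(30172 + 6006)/(46317 + 31520) = 36178/77837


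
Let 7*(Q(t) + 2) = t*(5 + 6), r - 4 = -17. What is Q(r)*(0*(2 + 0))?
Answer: 0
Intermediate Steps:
r = -13 (r = 4 - 17 = -13)
Q(t) = -2 + 11*t/7 (Q(t) = -2 + (t*(5 + 6))/7 = -2 + (t*11)/7 = -2 + (11*t)/7 = -2 + 11*t/7)
Q(r)*(0*(2 + 0)) = (-2 + (11/7)*(-13))*(0*(2 + 0)) = (-2 - 143/7)*(0*2) = -157/7*0 = 0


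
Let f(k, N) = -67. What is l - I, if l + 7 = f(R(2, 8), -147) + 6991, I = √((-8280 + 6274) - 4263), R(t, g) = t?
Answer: 6917 - I*√6269 ≈ 6917.0 - 79.177*I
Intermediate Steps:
I = I*√6269 (I = √(-2006 - 4263) = √(-6269) = I*√6269 ≈ 79.177*I)
l = 6917 (l = -7 + (-67 + 6991) = -7 + 6924 = 6917)
l - I = 6917 - I*√6269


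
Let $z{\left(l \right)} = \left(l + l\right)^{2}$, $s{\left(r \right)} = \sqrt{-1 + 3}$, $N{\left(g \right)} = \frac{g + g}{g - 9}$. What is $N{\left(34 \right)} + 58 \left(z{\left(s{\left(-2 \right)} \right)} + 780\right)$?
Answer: $\frac{1142668}{25} \approx 45707.0$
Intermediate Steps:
$N{\left(g \right)} = \frac{2 g}{-9 + g}$
$s{\left(r \right)} = \sqrt{2}$
$z{\left(l \right)} = 4 l^{2}$ ($z{\left(l \right)} = \left(2 l\right)^{2} = 4 l^{2}$)
$N{\left(34 \right)} + 58 \left(z{\left(s{\left(-2 \right)} \right)} + 780\right) = 2 \cdot 34 \frac{1}{-9 + 34} + 58 \left(4 \left(\sqrt{2}\right)^{2} + 780\right) = 2 \cdot 34 \cdot \frac{1}{25} + 58 \left(4 \cdot 2 + 780\right) = 2 \cdot 34 \cdot \frac{1}{25} + 58 \left(8 + 780\right) = \frac{68}{25} + 58 \cdot 788 = \frac{68}{25} + 45704 = \frac{1142668}{25}$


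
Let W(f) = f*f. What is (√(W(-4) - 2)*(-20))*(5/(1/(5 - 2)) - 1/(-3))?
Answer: -920*√14/3 ≈ -1147.4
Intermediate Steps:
W(f) = f²
(√(W(-4) - 2)*(-20))*(5/(1/(5 - 2)) - 1/(-3)) = (√((-4)² - 2)*(-20))*(5/(1/(5 - 2)) - 1/(-3)) = (√(16 - 2)*(-20))*(5/(1/3) - 1*(-⅓)) = (√14*(-20))*(5/(⅓) + ⅓) = (-20*√14)*(5*3 + ⅓) = (-20*√14)*(15 + ⅓) = -20*√14*(46/3) = -920*√14/3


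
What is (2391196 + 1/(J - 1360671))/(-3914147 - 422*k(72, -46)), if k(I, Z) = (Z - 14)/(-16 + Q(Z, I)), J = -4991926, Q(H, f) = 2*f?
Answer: -22094988416016/36165442715149 ≈ -0.61094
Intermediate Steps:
k(I, Z) = (-14 + Z)/(-16 + 2*I) (k(I, Z) = (Z - 14)/(-16 + 2*I) = (-14 + Z)/(-16 + 2*I))
(2391196 + 1/(J - 1360671))/(-3914147 - 422*k(72, -46)) = (2391196 + 1/(-4991926 - 1360671))/(-3914147 - 211*(-14 - 46)/(-8 + 72)) = (2391196 + 1/(-6352597))/(-3914147 - 211*(-60)/64) = (2391196 - 1/6352597)/(-3914147 - 211*(-60)/64) = 15190304536011/(6352597*(-3914147 - 422*(-15/32))) = 15190304536011/(6352597*(-3914147 + 3165/16)) = 15190304536011/(6352597*(-62623187/16)) = (15190304536011/6352597)*(-16/62623187) = -22094988416016/36165442715149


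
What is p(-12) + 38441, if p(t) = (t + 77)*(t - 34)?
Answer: 35451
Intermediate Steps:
p(t) = (-34 + t)*(77 + t) (p(t) = (77 + t)*(-34 + t) = (-34 + t)*(77 + t))
p(-12) + 38441 = (-2618 + (-12)² + 43*(-12)) + 38441 = (-2618 + 144 - 516) + 38441 = -2990 + 38441 = 35451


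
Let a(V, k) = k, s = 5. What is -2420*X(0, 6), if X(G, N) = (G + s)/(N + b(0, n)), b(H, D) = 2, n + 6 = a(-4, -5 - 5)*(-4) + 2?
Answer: -3025/2 ≈ -1512.5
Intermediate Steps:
n = 36 (n = -6 + ((-5 - 5)*(-4) + 2) = -6 + (-10*(-4) + 2) = -6 + (40 + 2) = -6 + 42 = 36)
X(G, N) = (5 + G)/(2 + N) (X(G, N) = (G + 5)/(N + 2) = (5 + G)/(2 + N))
-2420*X(0, 6) = -2420*(5 + 0)/(2 + 6) = -2420*5/8 = -3025/2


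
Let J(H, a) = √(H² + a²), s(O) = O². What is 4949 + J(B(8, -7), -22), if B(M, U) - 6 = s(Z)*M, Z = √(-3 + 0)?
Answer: 4949 + 2*√202 ≈ 4977.4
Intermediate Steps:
Z = I*√3 (Z = √(-3) = I*√3 ≈ 1.732*I)
B(M, U) = 6 - 3*M (B(M, U) = 6 + (I*√3)²*M = 6 - 3*M)
4949 + J(B(8, -7), -22) = 4949 + √((6 - 3*8)² + (-22)²) = 4949 + √((6 - 24)² + 484) = 4949 + √((-18)² + 484) = 4949 + √(324 + 484) = 4949 + √808 = 4949 + 2*√202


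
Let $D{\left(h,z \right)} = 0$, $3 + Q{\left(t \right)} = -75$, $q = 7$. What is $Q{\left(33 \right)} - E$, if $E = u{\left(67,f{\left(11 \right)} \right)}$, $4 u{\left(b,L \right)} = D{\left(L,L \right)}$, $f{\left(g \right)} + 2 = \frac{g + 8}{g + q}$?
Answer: $-78$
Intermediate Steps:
$Q{\left(t \right)} = -78$ ($Q{\left(t \right)} = -3 - 75 = -78$)
$f{\left(g \right)} = -2 + \frac{8 + g}{7 + g}$ ($f{\left(g \right)} = -2 + \frac{g + 8}{g + 7} = -2 + \frac{8 + g}{7 + g}$)
$u{\left(b,L \right)} = 0$ ($u{\left(b,L \right)} = \frac{1}{4} \cdot 0 = 0$)
$E = 0$
$Q{\left(33 \right)} - E = -78 - 0 = -78 + 0 = -78$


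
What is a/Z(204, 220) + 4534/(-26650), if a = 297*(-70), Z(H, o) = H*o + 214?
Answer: -27089632/42919825 ≈ -0.63117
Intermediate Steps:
Z(H, o) = 214 + H*o
a = -20790
a/Z(204, 220) + 4534/(-26650) = -20790/(214 + 204*220) + 4534/(-26650) = -20790/(214 + 44880) + 4534*(-1/26650) = -20790/45094 - 2267/13325 = -20790*1/45094 - 2267/13325 = -1485/3221 - 2267/13325 = -27089632/42919825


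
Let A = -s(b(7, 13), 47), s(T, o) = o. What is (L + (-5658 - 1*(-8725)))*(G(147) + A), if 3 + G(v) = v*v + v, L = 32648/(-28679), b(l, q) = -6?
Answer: 272645484510/4097 ≈ 6.6548e+7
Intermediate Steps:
A = -47 (A = -1*47 = -47)
L = -4664/4097 (L = 32648*(-1/28679) = -4664/4097 ≈ -1.1384)
G(v) = -3 + v + v² (G(v) = -3 + (v*v + v) = -3 + (v² + v) = -3 + (v + v²) = -3 + v + v²)
(L + (-5658 - 1*(-8725)))*(G(147) + A) = (-4664/4097 + (-5658 - 1*(-8725)))*((-3 + 147 + 147²) - 47) = (-4664/4097 + (-5658 + 8725))*((-3 + 147 + 21609) - 47) = (-4664/4097 + 3067)*(21753 - 47) = (12560835/4097)*21706 = 272645484510/4097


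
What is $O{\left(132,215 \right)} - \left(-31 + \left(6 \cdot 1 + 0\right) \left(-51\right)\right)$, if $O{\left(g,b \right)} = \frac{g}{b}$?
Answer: $\frac{72587}{215} \approx 337.61$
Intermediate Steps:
$O{\left(132,215 \right)} - \left(-31 + \left(6 \cdot 1 + 0\right) \left(-51\right)\right) = \frac{132}{215} - \left(-31 + \left(6 \cdot 1 + 0\right) \left(-51\right)\right) = 132 \cdot \frac{1}{215} - \left(-31 + \left(6 + 0\right) \left(-51\right)\right) = \frac{132}{215} - \left(-31 + 6 \left(-51\right)\right) = \frac{132}{215} - \left(-31 - 306\right) = \frac{132}{215} - -337 = \frac{132}{215} + 337 = \frac{72587}{215}$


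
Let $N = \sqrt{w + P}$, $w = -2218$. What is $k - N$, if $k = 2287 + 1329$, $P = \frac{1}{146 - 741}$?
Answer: $3616 - \frac{i \sqrt{785228045}}{595} \approx 3616.0 - 47.096 i$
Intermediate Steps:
$P = - \frac{1}{595}$ ($P = \frac{1}{-595} = - \frac{1}{595} \approx -0.0016807$)
$N = \frac{i \sqrt{785228045}}{595}$ ($N = \sqrt{-2218 - \frac{1}{595}} = \sqrt{- \frac{1319711}{595}} = \frac{i \sqrt{785228045}}{595} \approx 47.096 i$)
$k = 3616$
$k - N = 3616 - \frac{i \sqrt{785228045}}{595}$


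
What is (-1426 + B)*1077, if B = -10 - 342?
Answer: -1914906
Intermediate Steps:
B = -352
(-1426 + B)*1077 = (-1426 - 352)*1077 = -1778*1077 = -1914906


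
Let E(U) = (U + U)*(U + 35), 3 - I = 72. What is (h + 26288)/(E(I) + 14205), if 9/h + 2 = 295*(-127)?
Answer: 36478981/26222737 ≈ 1.3911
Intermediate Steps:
I = -69 (I = 3 - 1*72 = 3 - 72 = -69)
E(U) = 2*U*(35 + U) (E(U) = (2*U)*(35 + U) = 2*U*(35 + U))
h = -1/4163 (h = 9/(-2 + 295*(-127)) = 9/(-2 - 37465) = 9/(-37467) = 9*(-1/37467) = -1/4163 ≈ -0.00024021)
(h + 26288)/(E(I) + 14205) = (-1/4163 + 26288)/(2*(-69)*(35 - 69) + 14205) = 109436943/(4163*(2*(-69)*(-34) + 14205)) = 109436943/(4163*(4692 + 14205)) = (109436943/4163)/18897 = (109436943/4163)*(1/18897) = 36478981/26222737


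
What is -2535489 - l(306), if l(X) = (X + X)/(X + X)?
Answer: -2535490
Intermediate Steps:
l(X) = 1 (l(X) = (2*X)/((2*X)) = (2*X)*(1/(2*X)) = 1)
-2535489 - l(306) = -2535489 - 1*1 = -2535489 - 1 = -2535490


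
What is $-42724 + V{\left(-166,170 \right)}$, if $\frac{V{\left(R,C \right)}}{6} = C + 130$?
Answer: $-40924$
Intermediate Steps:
$V{\left(R,C \right)} = 780 + 6 C$ ($V{\left(R,C \right)} = 6 \left(C + 130\right) = 6 \left(130 + C\right) = 780 + 6 C$)
$-42724 + V{\left(-166,170 \right)} = -42724 + \left(780 + 6 \cdot 170\right) = -42724 + \left(780 + 1020\right) = -42724 + 1800 = -40924$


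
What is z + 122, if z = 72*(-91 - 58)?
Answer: -10606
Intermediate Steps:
z = -10728 (z = 72*(-149) = -10728)
z + 122 = -10728 + 122 = -10606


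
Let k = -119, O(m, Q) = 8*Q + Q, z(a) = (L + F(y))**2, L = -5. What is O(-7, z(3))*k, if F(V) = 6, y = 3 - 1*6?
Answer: -1071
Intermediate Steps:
y = -3 (y = 3 - 6 = -3)
z(a) = 1 (z(a) = (-5 + 6)**2 = 1**2 = 1)
O(m, Q) = 9*Q
O(-7, z(3))*k = (9*1)*(-119) = 9*(-119) = -1071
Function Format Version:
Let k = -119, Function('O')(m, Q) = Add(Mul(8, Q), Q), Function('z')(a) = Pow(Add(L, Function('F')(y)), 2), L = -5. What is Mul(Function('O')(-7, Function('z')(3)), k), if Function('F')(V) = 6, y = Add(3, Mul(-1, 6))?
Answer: -1071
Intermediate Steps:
y = -3 (y = Add(3, -6) = -3)
Function('z')(a) = 1 (Function('z')(a) = Pow(Add(-5, 6), 2) = Pow(1, 2) = 1)
Function('O')(m, Q) = Mul(9, Q)
Mul(Function('O')(-7, Function('z')(3)), k) = Mul(Mul(9, 1), -119) = Mul(9, -119) = -1071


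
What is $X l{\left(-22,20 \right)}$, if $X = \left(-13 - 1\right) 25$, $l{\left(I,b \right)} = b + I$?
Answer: $700$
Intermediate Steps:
$l{\left(I,b \right)} = I + b$
$X = -350$ ($X = \left(-14\right) 25 = -350$)
$X l{\left(-22,20 \right)} = - 350 \left(-22 + 20\right) = \left(-350\right) \left(-2\right) = 700$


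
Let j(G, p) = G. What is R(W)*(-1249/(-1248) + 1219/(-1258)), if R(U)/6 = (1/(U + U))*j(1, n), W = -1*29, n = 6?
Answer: -24965/7588256 ≈ -0.0032900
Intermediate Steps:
W = -29
R(U) = 3/U (R(U) = 6*((1/(U + U))*1) = 6*((1/(2*U))*1) = 6*(1/(2*U)) = 3/U)
R(W)*(-1249/(-1248) + 1219/(-1258)) = (3/(-29))*(-1249/(-1248) + 1219/(-1258)) = (3*(-1/29))*(-1249*(-1/1248) + 1219*(-1/1258)) = -3*(1249/1248 - 1219/1258)/29 = -3/29*24965/784992 = -24965/7588256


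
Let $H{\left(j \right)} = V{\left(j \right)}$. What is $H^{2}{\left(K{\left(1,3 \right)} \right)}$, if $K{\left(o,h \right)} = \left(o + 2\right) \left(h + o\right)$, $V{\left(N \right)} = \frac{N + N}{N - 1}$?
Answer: $\frac{576}{121} \approx 4.7603$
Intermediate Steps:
$V{\left(N \right)} = \frac{2 N}{-1 + N}$
$K{\left(o,h \right)} = \left(2 + o\right) \left(h + o\right)$
$H{\left(j \right)} = \frac{2 j}{-1 + j}$
$H^{2}{\left(K{\left(1,3 \right)} \right)} = \left(\frac{2 \left(1^{2} + 2 \cdot 3 + 2 \cdot 1 + 3 \cdot 1\right)}{-1 + \left(1^{2} + 2 \cdot 3 + 2 \cdot 1 + 3 \cdot 1\right)}\right)^{2} = \left(\frac{2 \left(1 + 6 + 2 + 3\right)}{-1 + \left(1 + 6 + 2 + 3\right)}\right)^{2} = \left(2 \cdot 12 \frac{1}{-1 + 12}\right)^{2} = \left(2 \cdot 12 \cdot \frac{1}{11}\right)^{2} = \left(\frac{24}{11}\right)^{2} = \frac{576}{121}$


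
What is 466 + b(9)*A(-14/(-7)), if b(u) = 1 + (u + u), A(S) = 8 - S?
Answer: 580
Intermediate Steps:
b(u) = 1 + 2*u
466 + b(9)*A(-14/(-7)) = 466 + (1 + 2*9)*(8 - (-14)/(-7)) = 466 + (1 + 18)*(8 - (-14)*(-1)/7) = 466 + 19*(8 - 1*2) = 466 + 19*(8 - 2) = 466 + 19*6 = 466 + 114 = 580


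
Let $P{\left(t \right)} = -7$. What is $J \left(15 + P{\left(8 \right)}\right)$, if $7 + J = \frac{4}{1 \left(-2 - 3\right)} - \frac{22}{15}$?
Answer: $- \frac{1112}{15} \approx -74.133$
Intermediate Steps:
$J = - \frac{139}{15}$ ($J = -7 + \left(\frac{4}{1 \left(-2 - 3\right)} - \frac{22}{15}\right) = -7 + \left(\frac{4}{1 \left(-5\right)} - \frac{22}{15}\right) = -7 - \left(\frac{22}{15} - \frac{4}{-5}\right) = -7 + \left(4 \left(- \frac{1}{5}\right) - \frac{22}{15}\right) = -7 - \frac{34}{15} = - \frac{139}{15} \approx -9.2667$)
$J \left(15 + P{\left(8 \right)}\right) = - \frac{139 \left(15 - 7\right)}{15} = \left(- \frac{139}{15}\right) 8 = - \frac{1112}{15}$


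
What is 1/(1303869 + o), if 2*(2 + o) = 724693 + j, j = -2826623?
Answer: 1/252902 ≈ 3.9541e-6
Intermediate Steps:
o = -1050967 (o = -2 + (724693 - 2826623)/2 = -2 + (½)*(-2101930) = -2 - 1050965 = -1050967)
1/(1303869 + o) = 1/(1303869 - 1050967) = 1/252902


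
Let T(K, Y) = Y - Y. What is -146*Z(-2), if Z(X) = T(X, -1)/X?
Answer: 0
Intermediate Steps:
T(K, Y) = 0
Z(X) = 0 (Z(X) = 0/X = 0)
-146*Z(-2) = -146*0 = 0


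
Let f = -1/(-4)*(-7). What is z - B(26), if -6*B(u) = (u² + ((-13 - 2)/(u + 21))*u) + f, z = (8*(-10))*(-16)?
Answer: 523013/376 ≈ 1391.0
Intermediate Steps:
z = 1280 (z = -80*(-16) = 1280)
f = -7/4 (f = -1*(-¼)*(-7) = (¼)*(-7) = -7/4 ≈ -1.7500)
B(u) = 7/24 - u²/6 + 5*u/(2*(21 + u)) (B(u) = -((u² + ((-13 - 2)/(u + 21))*u) - 7/4)/6 = -((u² + (-15/(21 + u))*u) - 7/4)/6 = -((u² - 15*u/(21 + u)) - 7/4)/6 = -(-7/4 + u² - 15*u/(21 + u))/6 = 7/24 - u²/6 + 5*u/(2*(21 + u)))
z - B(26) = 1280 - (147 - 84*26² - 4*26³ + 67*26)/(24*(21 + 26)) = 1280 - (147 - 84*676 - 4*17576 + 1742)/(24*47) = 1280 - (147 - 56784 - 70304 + 1742)/(24*47) = 1280 - (-125199)/(24*47) = 1280 - 1*(-41733/376) = 1280 + 41733/376 = 523013/376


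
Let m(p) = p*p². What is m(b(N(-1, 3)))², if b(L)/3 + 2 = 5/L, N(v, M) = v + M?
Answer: 729/64 ≈ 11.391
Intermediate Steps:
N(v, M) = M + v
b(L) = -6 + 15/L (b(L) = -6 + 3*(5/L) = -6 + 15/L)
m(p) = p³
m(b(N(-1, 3)))² = ((-6 + 15/(3 - 1))³)² = ((-6 + 15/2)³)² = ((3/2)³)² = (27/8)² = 729/64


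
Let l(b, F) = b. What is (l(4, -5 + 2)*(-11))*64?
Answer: -2816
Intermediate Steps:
(l(4, -5 + 2)*(-11))*64 = (4*(-11))*64 = -44*64 = -2816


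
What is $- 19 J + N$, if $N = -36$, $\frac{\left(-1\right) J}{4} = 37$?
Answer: $2776$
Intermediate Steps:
$J = -148$ ($J = \left(-4\right) 37 = -148$)
$- 19 J + N = \left(-19\right) \left(-148\right) - 36 = 2812 - 36 = 2776$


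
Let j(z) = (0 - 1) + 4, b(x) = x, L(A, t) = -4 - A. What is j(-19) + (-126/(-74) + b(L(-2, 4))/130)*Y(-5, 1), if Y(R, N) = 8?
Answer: 39679/2405 ≈ 16.499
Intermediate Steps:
j(z) = 3 (j(z) = -1 + 4 = 3)
j(-19) + (-126/(-74) + b(L(-2, 4))/130)*Y(-5, 1) = 3 + (-126/(-74) + (-4 - 1*(-2))/130)*8 = 3 + (-126*(-1/74) + (-4 + 2)*(1/130))*8 = 3 + (63/37 - 2*1/130)*8 = 3 + (63/37 - 1/65)*8 = 3 + (4058/2405)*8 = 3 + 32464/2405 = 39679/2405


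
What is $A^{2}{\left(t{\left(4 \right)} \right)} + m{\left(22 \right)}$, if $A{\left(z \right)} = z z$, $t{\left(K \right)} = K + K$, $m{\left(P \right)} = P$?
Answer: $4118$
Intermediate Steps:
$t{\left(K \right)} = 2 K$
$A{\left(z \right)} = z^{2}$
$A^{2}{\left(t{\left(4 \right)} \right)} + m{\left(22 \right)} = \left(\left(2 \cdot 4\right)^{2}\right)^{2} + 22 = \left(8^{2}\right)^{2} + 22 = 64^{2} + 22 = 4096 + 22 = 4118$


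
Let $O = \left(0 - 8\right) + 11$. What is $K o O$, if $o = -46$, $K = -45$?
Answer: $6210$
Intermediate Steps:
$O = 3$ ($O = -8 + 11 = 3$)
$K o O = \left(-45\right) \left(-46\right) 3 = 2070 \cdot 3 = 6210$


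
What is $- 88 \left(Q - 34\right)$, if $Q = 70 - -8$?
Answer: $-3872$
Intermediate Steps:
$Q = 78$ ($Q = 70 + 8 = 78$)
$- 88 \left(Q - 34\right) = - 88 \left(78 - 34\right) = \left(-88\right) 44 = -3872$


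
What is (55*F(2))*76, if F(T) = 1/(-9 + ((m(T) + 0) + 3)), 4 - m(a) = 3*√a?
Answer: 4180/7 - 6270*√2/7 ≈ -669.59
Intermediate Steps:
m(a) = 4 - 3*√a
F(T) = 1/(-2 - 3*√T) (F(T) = 1/(-9 + (((4 - 3*√T) + 0) + 3)) = 1/(-9 + ((4 - 3*√T) + 3)) = 1/(-9 + (7 - 3*√T)) = 1/(-2 - 3*√T))
(55*F(2))*76 = (55*(-1/(2 + 3*√2)))*76 = -55/(2 + 3*√2)*76 = -4180/(2 + 3*√2)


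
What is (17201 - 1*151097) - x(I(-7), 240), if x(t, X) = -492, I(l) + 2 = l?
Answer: -133404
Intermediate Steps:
I(l) = -2 + l
(17201 - 1*151097) - x(I(-7), 240) = (17201 - 1*151097) - 1*(-492) = (17201 - 151097) + 492 = -133896 + 492 = -133404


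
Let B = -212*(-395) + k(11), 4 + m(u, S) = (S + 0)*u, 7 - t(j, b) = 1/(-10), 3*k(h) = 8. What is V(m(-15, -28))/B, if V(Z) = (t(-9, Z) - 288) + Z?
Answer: 4053/2512280 ≈ 0.0016133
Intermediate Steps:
k(h) = 8/3 (k(h) = (1/3)*8 = 8/3)
t(j, b) = 71/10 (t(j, b) = 7 - 1/(-10) = 7 - 1*(-1/10) = 7 + 1/10 = 71/10)
m(u, S) = -4 + S*u (m(u, S) = -4 + (S + 0)*u = -4 + S*u)
V(Z) = -2809/10 + Z (V(Z) = (71/10 - 288) + Z = -2809/10 + Z)
B = 251228/3 (B = -212*(-395) + 8/3 = 83740 + 8/3 = 251228/3 ≈ 83743.)
V(m(-15, -28))/B = (-2809/10 + (-4 - 28*(-15)))/(251228/3) = (-2809/10 + (-4 + 420))*(3/251228) = (-2809/10 + 416)*(3/251228) = (1351/10)*(3/251228) = 4053/2512280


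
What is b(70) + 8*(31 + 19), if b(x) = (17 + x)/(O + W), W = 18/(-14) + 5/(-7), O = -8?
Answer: 3913/10 ≈ 391.30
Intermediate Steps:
W = -2 (W = 18*(-1/14) + 5*(-⅐) = -9/7 - 5/7 = -2)
b(x) = -17/10 - x/10 (b(x) = (17 + x)/(-8 - 2) = (17 + x)/(-10) = (17 + x)*(-⅒) = -17/10 - x/10)
b(70) + 8*(31 + 19) = (-17/10 - ⅒*70) + 8*(31 + 19) = (-17/10 - 7) + 8*50 = -87/10 + 400 = 3913/10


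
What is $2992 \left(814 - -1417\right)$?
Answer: $6675152$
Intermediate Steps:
$2992 \left(814 - -1417\right) = 2992 \left(814 + 1417\right) = 2992 \cdot 2231 = 6675152$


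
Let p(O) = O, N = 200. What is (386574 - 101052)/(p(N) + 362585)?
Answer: 285522/362785 ≈ 0.78703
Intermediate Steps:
(386574 - 101052)/(p(N) + 362585) = (386574 - 101052)/(200 + 362585) = 285522/362785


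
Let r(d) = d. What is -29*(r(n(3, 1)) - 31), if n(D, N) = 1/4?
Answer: 3567/4 ≈ 891.75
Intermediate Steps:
n(D, N) = ¼ (n(D, N) = 1*(¼) = ¼)
-29*(r(n(3, 1)) - 31) = -29*(¼ - 31) = -29*(-123/4) = 3567/4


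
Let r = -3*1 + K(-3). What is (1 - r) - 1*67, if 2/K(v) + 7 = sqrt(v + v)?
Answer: -3451/55 + 2*I*sqrt(6)/55 ≈ -62.745 + 0.089072*I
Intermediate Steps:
K(v) = 2/(-7 + sqrt(2)*sqrt(v)) (K(v) = 2/(-7 + sqrt(v + v)) = 2/(-7 + sqrt(2*v)) = 2/(-7 + sqrt(2)*sqrt(v)))
r = -3 + 2/(-7 + I*sqrt(6)) (r = -3*1 + 2/(-7 + sqrt(2)*sqrt(-3)) = -3 + 2/(-7 + sqrt(2)*(I*sqrt(3))) = -3 + 2/(-7 + I*sqrt(6)) ≈ -3.2545 - 0.089072*I)
(1 - r) - 1*67 = (1 - (-179/55 - 2*I*sqrt(6)/55)) - 1*67 = (1 + (179/55 + 2*I*sqrt(6)/55)) - 67 = (234/55 + 2*I*sqrt(6)/55) - 67 = -3451/55 + 2*I*sqrt(6)/55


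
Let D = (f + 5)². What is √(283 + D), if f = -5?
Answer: √283 ≈ 16.823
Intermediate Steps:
D = 0 (D = (-5 + 5)² = 0² = 0)
√(283 + D) = √(283 + 0) = √283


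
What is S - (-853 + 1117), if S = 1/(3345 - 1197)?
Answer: -567071/2148 ≈ -264.00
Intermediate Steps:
S = 1/2148 ≈ 0.00046555
S - (-853 + 1117) = 1/2148 - (-853 + 1117) = 1/2148 - 1*264 = 1/2148 - 264 = -567071/2148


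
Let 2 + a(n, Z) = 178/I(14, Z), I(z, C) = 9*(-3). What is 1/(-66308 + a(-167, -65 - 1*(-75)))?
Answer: -27/1790548 ≈ -1.5079e-5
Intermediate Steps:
I(z, C) = -27
a(n, Z) = -232/27 (a(n, Z) = -2 + 178/(-27) = -2 + 178*(-1/27) = -2 - 178/27 = -232/27)
1/(-66308 + a(-167, -65 - 1*(-75))) = 1/(-66308 - 232/27) = 1/(-1790548/27) = -27/1790548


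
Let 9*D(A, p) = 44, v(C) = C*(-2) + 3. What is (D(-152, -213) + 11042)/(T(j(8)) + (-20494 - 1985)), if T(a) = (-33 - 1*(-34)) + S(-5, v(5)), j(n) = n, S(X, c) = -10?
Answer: -49711/101196 ≈ -0.49123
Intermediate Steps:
v(C) = 3 - 2*C (v(C) = -2*C + 3 = 3 - 2*C)
D(A, p) = 44/9 (D(A, p) = (⅑)*44 = 44/9)
T(a) = -9 (T(a) = (-33 - 1*(-34)) - 10 = (-33 + 34) - 10 = 1 - 10 = -9)
(D(-152, -213) + 11042)/(T(j(8)) + (-20494 - 1985)) = (44/9 + 11042)/(-9 + (-20494 - 1985)) = 99422/(9*(-9 - 22479)) = (99422/9)/(-22488) = (99422/9)*(-1/22488) = -49711/101196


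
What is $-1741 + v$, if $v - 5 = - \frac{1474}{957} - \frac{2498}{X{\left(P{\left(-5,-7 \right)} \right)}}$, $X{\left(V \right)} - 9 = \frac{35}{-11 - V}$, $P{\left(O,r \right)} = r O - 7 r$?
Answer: $- \frac{14460209}{7134} \approx -2026.9$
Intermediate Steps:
$P{\left(O,r \right)} = - 7 r + O r$ ($P{\left(O,r \right)} = O r - 7 r = - 7 r + O r$)
$X{\left(V \right)} = 9 + \frac{35}{-11 - V}$
$v = - \frac{2039915}{7134}$ ($v = 5 - \left(\frac{134}{87} + 2498 \frac{11 - 7 \left(-7 - 5\right)}{64 + 9 \left(- 7 \left(-7 - 5\right)\right)}\right) = 5 - \left(\frac{134}{87} + \frac{2498}{\frac{1}{11 - -84} \left(64 + 9 \left(\left(-7\right) \left(-12\right)\right)\right)}\right) = 5 - \left(\frac{134}{87} + \frac{2498}{\frac{1}{11 + 84} \left(64 + 9 \cdot 84\right)}\right) = 5 - \left(\frac{134}{87} + \frac{2498}{\frac{1}{95} \left(64 + 756\right)}\right) = 5 - \left(\frac{134}{87} + \frac{2498}{\frac{1}{95} \cdot 820}\right) = 5 - \left(\frac{134}{87} + \frac{2498}{\frac{164}{19}}\right) = 5 - \frac{2075585}{7134} = - \frac{2039915}{7134} \approx -285.94$)
$-1741 + v = -1741 - \frac{2039915}{7134} = - \frac{14460209}{7134}$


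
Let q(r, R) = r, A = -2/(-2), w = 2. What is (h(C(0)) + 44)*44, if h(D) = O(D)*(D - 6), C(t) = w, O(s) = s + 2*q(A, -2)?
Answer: 1232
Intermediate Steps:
A = 1 (A = -2*(-½) = 1)
O(s) = 2 + s (O(s) = s + 2*1 = s + 2 = 2 + s)
C(t) = 2
h(D) = (-6 + D)*(2 + D) (h(D) = (2 + D)*(D - 6) = (2 + D)*(-6 + D) = (-6 + D)*(2 + D))
(h(C(0)) + 44)*44 = ((-6 + 2)*(2 + 2) + 44)*44 = (-4*4 + 44)*44 = (-16 + 44)*44 = 28*44 = 1232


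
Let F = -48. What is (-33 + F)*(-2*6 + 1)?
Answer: 891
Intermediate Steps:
(-33 + F)*(-2*6 + 1) = (-33 - 48)*(-2*6 + 1) = -81*(-12 + 1) = -81*(-11) = 891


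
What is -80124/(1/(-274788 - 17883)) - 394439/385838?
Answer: 9047889989014513/385838 ≈ 2.3450e+10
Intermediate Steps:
-80124/(1/(-274788 - 17883)) - 394439/385838 = -80124/(1/(-292671)) - 394439*1/385838 = -80124/(-1/292671) - 394439/385838 = -80124*(-292671) - 394439/385838 = 23449971204 - 394439/385838 = 9047889989014513/385838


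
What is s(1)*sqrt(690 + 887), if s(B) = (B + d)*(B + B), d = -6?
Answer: -10*sqrt(1577) ≈ -397.11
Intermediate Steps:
s(B) = 2*B*(-6 + B) (s(B) = (B - 6)*(B + B) = (-6 + B)*(2*B) = 2*B*(-6 + B))
s(1)*sqrt(690 + 887) = (2*1*(-6 + 1))*sqrt(690 + 887) = (2*1*(-5))*sqrt(1577) = -10*sqrt(1577)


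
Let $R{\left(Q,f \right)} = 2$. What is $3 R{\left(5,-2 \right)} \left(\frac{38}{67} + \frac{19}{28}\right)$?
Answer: $\frac{7011}{938} \approx 7.4744$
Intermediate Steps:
$3 R{\left(5,-2 \right)} \left(\frac{38}{67} + \frac{19}{28}\right) = 3 \cdot 2 \left(\frac{38}{67} + \frac{19}{28}\right) = 6 \left(38 \cdot \frac{1}{67} + 19 \cdot \frac{1}{28}\right) = 6 \left(\frac{38}{67} + \frac{19}{28}\right) = 6 \cdot \frac{2337}{1876} = \frac{7011}{938}$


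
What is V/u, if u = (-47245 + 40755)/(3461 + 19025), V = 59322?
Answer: -666957246/3245 ≈ -2.0553e+5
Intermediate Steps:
u = -3245/11243 (u = -6490/22486 = -6490*1/22486 = -3245/11243 ≈ -0.28862)
V/u = 59322/(-3245/11243) = 59322*(-11243/3245) = -666957246/3245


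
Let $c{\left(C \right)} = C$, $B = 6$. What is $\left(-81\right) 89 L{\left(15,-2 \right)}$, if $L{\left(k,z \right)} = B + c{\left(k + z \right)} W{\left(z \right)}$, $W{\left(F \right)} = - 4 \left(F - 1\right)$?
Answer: $-1167858$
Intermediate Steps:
$W{\left(F \right)} = 4 - 4 F$ ($W{\left(F \right)} = - 4 \left(-1 + F\right) = 4 - 4 F$)
$L{\left(k,z \right)} = 6 + \left(4 - 4 z\right) \left(k + z\right)$ ($L{\left(k,z \right)} = 6 + \left(k + z\right) \left(4 - 4 z\right) = 6 + \left(4 - 4 z\right) \left(k + z\right)$)
$\left(-81\right) 89 L{\left(15,-2 \right)} = \left(-81\right) 89 \left(6 - 4 \left(-1 - 2\right) \left(15 - 2\right)\right) = - 7209 \left(6 - \left(-12\right) 13\right) = - 7209 \left(6 + 156\right) = \left(-7209\right) 162 = -1167858$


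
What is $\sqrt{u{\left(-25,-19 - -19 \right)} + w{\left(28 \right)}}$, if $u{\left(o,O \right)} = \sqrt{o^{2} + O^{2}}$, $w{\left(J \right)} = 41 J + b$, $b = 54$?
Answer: $\sqrt{1227} \approx 35.029$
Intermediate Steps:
$w{\left(J \right)} = 54 + 41 J$ ($w{\left(J \right)} = 41 J + 54 = 54 + 41 J$)
$u{\left(o,O \right)} = \sqrt{O^{2} + o^{2}}$
$\sqrt{u{\left(-25,-19 - -19 \right)} + w{\left(28 \right)}} = \sqrt{\sqrt{\left(-19 - -19\right)^{2} + \left(-25\right)^{2}} + \left(54 + 41 \cdot 28\right)} = \sqrt{\sqrt{\left(-19 + 19\right)^{2} + 625} + \left(54 + 1148\right)} = \sqrt{\sqrt{0^{2} + 625} + 1202} = \sqrt{\sqrt{0 + 625} + 1202} = \sqrt{\sqrt{625} + 1202} = \sqrt{25 + 1202} = \sqrt{1227}$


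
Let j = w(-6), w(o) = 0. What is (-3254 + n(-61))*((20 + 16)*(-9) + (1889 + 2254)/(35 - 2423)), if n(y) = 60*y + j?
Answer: 896348245/398 ≈ 2.2521e+6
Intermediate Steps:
j = 0
n(y) = 60*y (n(y) = 60*y + 0 = 60*y)
(-3254 + n(-61))*((20 + 16)*(-9) + (1889 + 2254)/(35 - 2423)) = (-3254 + 60*(-61))*((20 + 16)*(-9) + (1889 + 2254)/(35 - 2423)) = (-3254 - 3660)*(36*(-9) + 4143/(-2388)) = -6914*(-324 + 4143*(-1/2388)) = -6914*(-324 - 1381/796) = -6914*(-259285/796) = 896348245/398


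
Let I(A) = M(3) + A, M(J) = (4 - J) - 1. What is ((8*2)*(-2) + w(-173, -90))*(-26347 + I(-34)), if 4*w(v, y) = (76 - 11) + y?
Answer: 4036293/4 ≈ 1.0091e+6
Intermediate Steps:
M(J) = 3 - J
I(A) = A (I(A) = (3 - 1*3) + A = (3 - 3) + A = 0 + A = A)
w(v, y) = 65/4 + y/4 (w(v, y) = ((76 - 11) + y)/4 = (65 + y)/4 = 65/4 + y/4)
((8*2)*(-2) + w(-173, -90))*(-26347 + I(-34)) = ((8*2)*(-2) + (65/4 + (1/4)*(-90)))*(-26347 - 34) = (16*(-2) + (65/4 - 45/2))*(-26381) = (-32 - 25/4)*(-26381) = -153/4*(-26381) = 4036293/4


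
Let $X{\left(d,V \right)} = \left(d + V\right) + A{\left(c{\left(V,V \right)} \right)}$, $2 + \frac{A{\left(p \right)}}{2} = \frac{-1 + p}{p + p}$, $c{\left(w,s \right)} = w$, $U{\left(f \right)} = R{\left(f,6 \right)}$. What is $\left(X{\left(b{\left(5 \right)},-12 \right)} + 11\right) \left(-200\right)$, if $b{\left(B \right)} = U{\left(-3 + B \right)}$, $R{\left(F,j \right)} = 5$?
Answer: $- \frac{650}{3} \approx -216.67$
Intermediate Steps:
$U{\left(f \right)} = 5$
$b{\left(B \right)} = 5$
$A{\left(p \right)} = -4 + \frac{-1 + p}{p}$ ($A{\left(p \right)} = -4 + 2 \frac{-1 + p}{p + p} = -4 + 2 \frac{-1 + p}{2 p} = -4 + \frac{-1 + p}{p}$)
$X{\left(d,V \right)} = -3 + V + d - \frac{1}{V}$ ($X{\left(d,V \right)} = \left(d + V\right) - \left(3 + \frac{1}{V}\right) = \left(V + d\right) - \left(3 + \frac{1}{V}\right) = -3 + V + d - \frac{1}{V}$)
$\left(X{\left(b{\left(5 \right)},-12 \right)} + 11\right) \left(-200\right) = \left(\left(-3 - 12 + 5 - \frac{1}{-12}\right) + 11\right) \left(-200\right) = \left(\left(-3 - 12 + 5 - - \frac{1}{12}\right) + 11\right) \left(-200\right) = \left(\left(-3 - 12 + 5 + \frac{1}{12}\right) + 11\right) \left(-200\right) = \left(- \frac{119}{12} + 11\right) \left(-200\right) = \frac{13}{12} \left(-200\right) = - \frac{650}{3}$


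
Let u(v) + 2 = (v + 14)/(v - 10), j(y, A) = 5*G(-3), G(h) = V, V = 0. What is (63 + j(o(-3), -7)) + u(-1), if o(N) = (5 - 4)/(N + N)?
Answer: 658/11 ≈ 59.818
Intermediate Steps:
G(h) = 0
o(N) = 1/(2*N)
j(y, A) = 0 (j(y, A) = 5*0 = 0)
u(v) = -2 + (14 + v)/(-10 + v) (u(v) = -2 + (v + 14)/(v - 10) = -2 + (14 + v)/(-10 + v))
(63 + j(o(-3), -7)) + u(-1) = (63 + 0) + (34 - 1*(-1))/(-10 - 1) = 63 + (34 + 1)/(-11) = 63 - 1/11*35 = 63 - 35/11 = 658/11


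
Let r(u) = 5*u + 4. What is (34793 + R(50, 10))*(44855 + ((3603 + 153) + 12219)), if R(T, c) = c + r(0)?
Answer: 2117309810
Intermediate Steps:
r(u) = 4 + 5*u
R(T, c) = 4 + c (R(T, c) = c + (4 + 5*0) = c + (4 + 0) = c + 4 = 4 + c)
(34793 + R(50, 10))*(44855 + ((3603 + 153) + 12219)) = (34793 + (4 + 10))*(44855 + ((3603 + 153) + 12219)) = (34793 + 14)*(44855 + (3756 + 12219)) = 34807*(44855 + 15975) = 34807*60830 = 2117309810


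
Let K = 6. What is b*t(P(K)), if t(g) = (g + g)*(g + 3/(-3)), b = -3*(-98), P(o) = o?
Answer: 17640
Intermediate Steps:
b = 294
t(g) = 2*g*(-1 + g) (t(g) = (2*g)*(g + 3*(-⅓)) = (2*g)*(g - 1) = (2*g)*(-1 + g) = 2*g*(-1 + g))
b*t(P(K)) = 294*(2*6*(-1 + 6)) = 294*(2*6*5) = 294*60 = 17640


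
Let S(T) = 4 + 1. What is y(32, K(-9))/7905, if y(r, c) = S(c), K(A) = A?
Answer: 1/1581 ≈ 0.00063251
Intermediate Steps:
S(T) = 5
y(r, c) = 5
y(32, K(-9))/7905 = 5/7905 = 5*(1/7905) = 1/1581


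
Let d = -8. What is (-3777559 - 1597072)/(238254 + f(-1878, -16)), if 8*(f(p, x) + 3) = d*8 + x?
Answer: -5374631/238241 ≈ -22.560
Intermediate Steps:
f(p, x) = -11 + x/8 (f(p, x) = -3 + (-8*8 + x)/8 = -3 + (-64 + x)/8 = -3 + (-8 + x/8) = -11 + x/8)
(-3777559 - 1597072)/(238254 + f(-1878, -16)) = (-3777559 - 1597072)/(238254 + (-11 + (1/8)*(-16))) = -5374631/(238254 + (-11 - 2)) = -5374631/(238254 - 13) = -5374631/238241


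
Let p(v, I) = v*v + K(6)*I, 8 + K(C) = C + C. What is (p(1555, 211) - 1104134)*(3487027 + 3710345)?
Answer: 9462636876420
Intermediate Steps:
K(C) = -8 + 2*C (K(C) = -8 + (C + C) = -8 + 2*C)
p(v, I) = v² + 4*I (p(v, I) = v*v + (-8 + 2*6)*I = v² + (-8 + 12)*I = v² + 4*I)
(p(1555, 211) - 1104134)*(3487027 + 3710345) = ((1555² + 4*211) - 1104134)*(3487027 + 3710345) = ((2418025 + 844) - 1104134)*7197372 = (2418869 - 1104134)*7197372 = 1314735*7197372 = 9462636876420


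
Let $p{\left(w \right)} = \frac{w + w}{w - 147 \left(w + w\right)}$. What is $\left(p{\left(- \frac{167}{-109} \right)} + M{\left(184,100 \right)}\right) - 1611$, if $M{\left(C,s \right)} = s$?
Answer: $- \frac{442725}{293} \approx -1511.0$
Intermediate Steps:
$p{\left(w \right)} = - \frac{2}{293}$ ($p{\left(w \right)} = \frac{2 w}{w - 147 \cdot 2 w} = \frac{2 w}{w - 294 w} = \frac{2 w}{\left(-293\right) w} = 2 w \left(- \frac{1}{293 w}\right) = - \frac{2}{293}$)
$\left(p{\left(- \frac{167}{-109} \right)} + M{\left(184,100 \right)}\right) - 1611 = \left(- \frac{2}{293} + 100\right) - 1611 = \frac{29298}{293} - 1611 = - \frac{442725}{293}$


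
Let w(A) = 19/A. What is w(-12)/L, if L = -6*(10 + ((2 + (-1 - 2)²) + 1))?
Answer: 19/1584 ≈ 0.011995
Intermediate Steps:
L = -132 (L = -6*(10 + ((2 + (-3)²) + 1)) = -6*(10 + ((2 + 9) + 1)) = -6*(10 + (11 + 1)) = -6*(10 + 12) = -6*22 = -132)
w(-12)/L = (19/(-12))/(-132) = (19*(-1/12))*(-1/132) = -19/12*(-1/132) = 19/1584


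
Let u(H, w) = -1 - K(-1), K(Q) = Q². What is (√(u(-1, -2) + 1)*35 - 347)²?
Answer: 119184 - 24290*I ≈ 1.1918e+5 - 24290.0*I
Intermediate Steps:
u(H, w) = -2 (u(H, w) = -1 - 1*(-1)² = -1 - 1*1 = -1 - 1 = -2)
(√(u(-1, -2) + 1)*35 - 347)² = (√(-2 + 1)*35 - 347)² = (√(-1)*35 - 347)² = (I*35 - 347)² = (35*I - 347)² = (-347 + 35*I)²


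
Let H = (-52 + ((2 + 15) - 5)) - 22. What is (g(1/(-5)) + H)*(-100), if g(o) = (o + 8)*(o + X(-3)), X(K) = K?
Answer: 8696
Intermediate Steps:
H = -62 (H = (-52 + (17 - 5)) - 22 = (-52 + 12) - 22 = -40 - 22 = -62)
g(o) = (-3 + o)*(8 + o) (g(o) = (o + 8)*(o - 3) = (8 + o)*(-3 + o) = (-3 + o)*(8 + o))
(g(1/(-5)) + H)*(-100) = ((-24 + (1/(-5))² + 5/(-5)) - 62)*(-100) = ((-24 + (-⅕)² + 5*(-⅕)) - 62)*(-100) = ((-24 + 1/25 - 1) - 62)*(-100) = (-624/25 - 62)*(-100) = -2174/25*(-100) = 8696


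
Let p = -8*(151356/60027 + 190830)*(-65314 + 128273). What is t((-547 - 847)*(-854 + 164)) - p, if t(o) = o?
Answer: 1923224253866324/20009 ≈ 9.6118e+10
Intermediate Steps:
p = -1923205008009584/20009 (p = -8*(151356*(1/60027) + 190830)*62959 = -8*(50452/20009 + 190830)*62959 = -30546943376*62959/20009 = -8*240400626001198/20009 = -1923205008009584/20009 ≈ -9.6117e+10)
t((-547 - 847)*(-854 + 164)) - p = (-547 - 847)*(-854 + 164) - 1*(-1923205008009584/20009) = -1394*(-690) + 1923205008009584/20009 = 961860 + 1923205008009584/20009 = 1923224253866324/20009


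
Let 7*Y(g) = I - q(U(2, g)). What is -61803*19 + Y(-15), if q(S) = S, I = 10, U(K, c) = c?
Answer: -8219774/7 ≈ -1.1743e+6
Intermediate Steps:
Y(g) = 10/7 - g/7 (Y(g) = (10 - g)/7 = 10/7 - g/7)
-61803*19 + Y(-15) = -61803*19 + (10/7 - ⅐*(-15)) = -981*1197 + (10/7 + 15/7) = -1174257 + 25/7 = -8219774/7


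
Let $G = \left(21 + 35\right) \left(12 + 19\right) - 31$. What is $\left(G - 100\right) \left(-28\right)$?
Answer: $-44940$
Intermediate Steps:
$G = 1705$ ($G = 56 \cdot 31 - 31 = 1736 - 31 = 1705$)
$\left(G - 100\right) \left(-28\right) = \left(1705 - 100\right) \left(-28\right) = 1605 \left(-28\right) = -44940$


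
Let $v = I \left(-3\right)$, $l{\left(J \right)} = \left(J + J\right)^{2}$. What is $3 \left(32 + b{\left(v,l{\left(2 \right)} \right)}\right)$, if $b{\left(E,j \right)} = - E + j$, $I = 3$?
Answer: $171$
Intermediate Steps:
$l{\left(J \right)} = 4 J^{2}$ ($l{\left(J \right)} = \left(2 J\right)^{2} = 4 J^{2}$)
$v = -9$ ($v = 3 \left(-3\right) = -9$)
$b{\left(E,j \right)} = j - E$
$3 \left(32 + b{\left(v,l{\left(2 \right)} \right)}\right) = 3 \left(32 - \left(-9 - 4 \cdot 2^{2}\right)\right) = 3 \left(32 + \left(4 \cdot 4 + 9\right)\right) = 3 \left(32 + \left(16 + 9\right)\right) = 3 \left(32 + 25\right) = 3 \cdot 57 = 171$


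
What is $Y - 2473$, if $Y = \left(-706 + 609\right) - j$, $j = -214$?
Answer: $-2356$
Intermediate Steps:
$Y = 117$ ($Y = \left(-706 + 609\right) - -214 = -97 + 214 = 117$)
$Y - 2473 = 117 - 2473 = -2356$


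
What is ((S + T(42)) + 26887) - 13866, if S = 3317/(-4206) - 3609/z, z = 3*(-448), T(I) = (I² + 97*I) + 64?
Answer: 17829977813/942144 ≈ 18925.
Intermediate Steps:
T(I) = 64 + I² + 97*I
z = -1344
S = 1786901/942144 (S = 3317/(-4206) - 3609/(-1344) = 3317*(-1/4206) - 3609*(-1/1344) = -3317/4206 + 1203/448 = 1786901/942144 ≈ 1.8966)
((S + T(42)) + 26887) - 13866 = ((1786901/942144 + (64 + 42² + 97*42)) + 26887) - 13866 = ((1786901/942144 + (64 + 1764 + 4074)) + 26887) - 13866 = ((1786901/942144 + 5902) + 26887) - 13866 = (5562320789/942144 + 26887) - 13866 = 30893746517/942144 - 13866 = 17829977813/942144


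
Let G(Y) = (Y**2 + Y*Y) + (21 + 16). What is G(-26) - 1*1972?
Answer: -583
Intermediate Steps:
G(Y) = 37 + 2*Y**2 (G(Y) = (Y**2 + Y**2) + 37 = 2*Y**2 + 37 = 37 + 2*Y**2)
G(-26) - 1*1972 = (37 + 2*(-26)**2) - 1*1972 = (37 + 2*676) - 1972 = (37 + 1352) - 1972 = 1389 - 1972 = -583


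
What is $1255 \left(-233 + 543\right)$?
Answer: $389050$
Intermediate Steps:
$1255 \left(-233 + 543\right) = 1255 \cdot 310 = 389050$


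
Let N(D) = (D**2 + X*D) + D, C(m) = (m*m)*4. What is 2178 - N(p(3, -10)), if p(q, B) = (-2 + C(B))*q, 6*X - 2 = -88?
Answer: -1407538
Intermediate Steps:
C(m) = 4*m**2 (C(m) = m**2*4 = 4*m**2)
X = -43/3 (X = 1/3 + (1/6)*(-88) = 1/3 - 44/3 = -43/3 ≈ -14.333)
p(q, B) = q*(-2 + 4*B**2) (p(q, B) = (-2 + 4*B**2)*q = q*(-2 + 4*B**2))
N(D) = D**2 - 40*D/3 (N(D) = (D**2 - 43*D/3) + D = D**2 - 40*D/3)
2178 - N(p(3, -10)) = 2178 - 2*3*(-1 + 2*(-10)**2)*(-40 + 3*(2*3*(-1 + 2*(-10)**2)))/3 = 2178 - 2*3*(-1 + 2*100)*(-40 + 3*(2*3*(-1 + 2*100)))/3 = 2178 - 2*3*(-1 + 200)*(-40 + 3*(2*3*(-1 + 200)))/3 = 2178 - 2*3*199*(-40 + 3*(2*3*199))/3 = 2178 - 1194*(-40 + 3*1194)/3 = 2178 - 1194*(-40 + 3582)/3 = 2178 - 1194*3542/3 = 2178 - 1*1409716 = 2178 - 1409716 = -1407538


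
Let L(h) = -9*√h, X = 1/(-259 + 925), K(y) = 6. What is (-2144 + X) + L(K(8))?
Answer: -1427903/666 - 9*√6 ≈ -2166.0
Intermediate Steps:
X = 1/666 ≈ 0.0015015
(-2144 + X) + L(K(8)) = (-2144 + 1/666) - 9*√6 = -1427903/666 - 9*√6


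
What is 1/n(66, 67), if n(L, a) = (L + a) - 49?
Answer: 1/84 ≈ 0.011905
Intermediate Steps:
n(L, a) = -49 + L + a
1/n(66, 67) = 1/(-49 + 66 + 67) = 1/84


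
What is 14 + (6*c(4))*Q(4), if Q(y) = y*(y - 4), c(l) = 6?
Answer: 14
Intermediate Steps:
Q(y) = y*(-4 + y)
14 + (6*c(4))*Q(4) = 14 + (6*6)*(4*(-4 + 4)) = 14 + 36*(4*0) = 14 + 36*0 = 14 + 0 = 14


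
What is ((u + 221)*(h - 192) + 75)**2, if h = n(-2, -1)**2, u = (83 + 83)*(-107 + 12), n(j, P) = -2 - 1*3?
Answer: 6743152110564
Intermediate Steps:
n(j, P) = -5 (n(j, P) = -2 - 3 = -5)
u = -15770 (u = 166*(-95) = -15770)
h = 25 (h = (-5)**2 = 25)
((u + 221)*(h - 192) + 75)**2 = ((-15770 + 221)*(25 - 192) + 75)**2 = (-15549*(-167) + 75)**2 = (2596683 + 75)**2 = 2596758**2 = 6743152110564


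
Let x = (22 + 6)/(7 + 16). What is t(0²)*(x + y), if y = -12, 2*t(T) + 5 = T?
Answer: 620/23 ≈ 26.957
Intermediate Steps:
t(T) = -5/2 + T/2
x = 28/23 ≈ 1.2174
t(0²)*(x + y) = (-5/2 + (½)*0²)*(28/23 - 12) = (-5/2 + (½)*0)*(-248/23) = (-5/2 + 0)*(-248/23) = -5/2*(-248/23) = 620/23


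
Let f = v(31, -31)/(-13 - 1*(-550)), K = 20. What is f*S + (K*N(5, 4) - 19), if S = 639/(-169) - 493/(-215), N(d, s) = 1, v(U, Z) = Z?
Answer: 21188003/19511895 ≈ 1.0859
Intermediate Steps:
f = -31/537 (f = -31/(-13 - 1*(-550)) = -31/(-13 + 550) = -31/537 ≈ -0.057728)
S = -54068/36335 (S = 639*(-1/169) - 493*(-1/215) = -639/169 + 493/215 = -54068/36335 ≈ -1.4880)
f*S + (K*N(5, 4) - 19) = -31/537*(-54068/36335) + (20*1 - 19) = 1676108/19511895 + (20 - 19) = 1676108/19511895 + 1 = 21188003/19511895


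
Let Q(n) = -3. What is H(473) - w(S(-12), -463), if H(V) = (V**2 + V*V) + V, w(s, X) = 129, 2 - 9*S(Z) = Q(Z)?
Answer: 447802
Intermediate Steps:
S(Z) = 5/9 (S(Z) = 2/9 - 1/9*(-3) = 2/9 + 1/3 = 5/9)
H(V) = V + 2*V**2 (H(V) = (V**2 + V**2) + V = 2*V**2 + V = V + 2*V**2)
H(473) - w(S(-12), -463) = 473*(1 + 2*473) - 1*129 = 473*(1 + 946) - 129 = 473*947 - 129 = 447931 - 129 = 447802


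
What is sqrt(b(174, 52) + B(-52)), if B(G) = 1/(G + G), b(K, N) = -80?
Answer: I*sqrt(216346)/52 ≈ 8.9448*I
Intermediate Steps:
B(G) = 1/(2*G)
sqrt(b(174, 52) + B(-52)) = sqrt(-80 + (1/2)/(-52)) = sqrt(-80 + (1/2)*(-1/52)) = sqrt(-80 - 1/104) = sqrt(-8321/104) = I*sqrt(216346)/52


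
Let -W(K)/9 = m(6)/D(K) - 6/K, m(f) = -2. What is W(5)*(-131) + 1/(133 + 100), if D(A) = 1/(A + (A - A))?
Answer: -15383587/1165 ≈ -13205.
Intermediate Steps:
D(A) = 1/A (D(A) = 1/(A + 0) = 1/A)
W(K) = 18*K + 54/K (W(K) = -9*(-2*K - 6/K) = -9*(-6/K - 2*K) = 18*K + 54/K)
W(5)*(-131) + 1/(133 + 100) = (18*5 + 54/5)*(-131) + 1/(133 + 100) = (90 + 54*(1/5))*(-131) + 1/233 = (90 + 54/5)*(-131) + 1/233 = (504/5)*(-131) + 1/233 = -66024/5 + 1/233 = -15383587/1165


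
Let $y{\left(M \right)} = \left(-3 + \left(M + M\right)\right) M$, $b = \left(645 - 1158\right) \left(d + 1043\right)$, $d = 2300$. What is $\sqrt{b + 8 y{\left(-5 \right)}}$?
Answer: $i \sqrt{1714439} \approx 1309.4 i$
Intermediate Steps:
$b = -1714959$ ($b = \left(645 - 1158\right) \left(2300 + 1043\right) = \left(-513\right) 3343 = -1714959$)
$y{\left(M \right)} = M \left(-3 + 2 M\right)$ ($y{\left(M \right)} = \left(-3 + 2 M\right) M = M \left(-3 + 2 M\right)$)
$\sqrt{b + 8 y{\left(-5 \right)}} = \sqrt{-1714959 + 8 \left(- 5 \left(-3 + 2 \left(-5\right)\right)\right)} = \sqrt{-1714959 + 8 \left(- 5 \left(-3 - 10\right)\right)} = \sqrt{-1714959 + 8 \left(\left(-5\right) \left(-13\right)\right)} = \sqrt{-1714959 + 8 \cdot 65} = \sqrt{-1714959 + 520} = \sqrt{-1714439} = i \sqrt{1714439}$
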